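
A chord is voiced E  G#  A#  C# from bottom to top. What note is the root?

Reordering E, G#, A#, C# into stacked thirds gives A#–C#–E–G#; the bottom of that stack, A#, is the root.

A#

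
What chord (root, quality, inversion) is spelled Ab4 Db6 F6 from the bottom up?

The pitch classes Ab, Db, F arrange in thirds as Db–F–Ab: a Db major triad.
With the fifth (Ab) in the bass, the chord is in second inversion (figured bass 6/4).

Db major, second inversion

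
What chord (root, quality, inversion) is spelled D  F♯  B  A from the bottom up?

The distinct note names are D, F#, B, A. Stacked in thirds they read B–D–F#–A, which is a minor seventh chord on B.
The lowest note is D, the third of the chord, so this is first inversion (figured bass 6/5).

B minor seventh, first inversion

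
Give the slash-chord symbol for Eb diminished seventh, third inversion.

Third inversion of Eb diminished seventh has the seventh (Dbb) in the bass. As a slash chord: Ebdim7/Dbb.

Ebdim7/Dbb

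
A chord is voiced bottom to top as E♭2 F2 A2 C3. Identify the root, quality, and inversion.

F dominant seventh, third inversion

Reducing to letter names: Eb, F, A, C. These stack in thirds as F–A–C–Eb — an F dominant seventh chord.
Eb is the seventh of F dominant seventh; seventh in the bass means third inversion (figured bass 4/2).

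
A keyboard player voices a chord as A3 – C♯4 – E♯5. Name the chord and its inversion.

The distinct note names are A, C#, E#. Stacked in thirds they read A–C#–E#, which is an augmented triad on A.
A is the root of A augmented; root in the bass means root position (figured bass 5/3).

A augmented, root position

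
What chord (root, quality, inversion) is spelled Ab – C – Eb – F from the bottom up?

F minor seventh, first inversion

The pitch classes Ab, C, Eb, F arrange in thirds as F–Ab–C–Eb: an F minor seventh chord.
With the third (Ab) in the bass, the chord is in first inversion (figured bass 6/5).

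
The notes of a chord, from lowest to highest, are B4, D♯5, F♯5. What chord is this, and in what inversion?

B major, root position

The pitch classes B, D#, F# arrange in thirds as B–D#–F#: a B major triad.
The lowest note is B, the root of the chord, so this is root position (figured bass 5/3).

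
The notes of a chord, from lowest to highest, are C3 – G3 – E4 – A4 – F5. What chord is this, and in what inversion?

The distinct note names are C, G, E, A, F. Stacked in thirds they read F–A–C–E–G, which is a major ninth chord on F.
C is the fifth of F major ninth; fifth in the bass means second inversion.

F major ninth, second inversion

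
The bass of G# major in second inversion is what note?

D#

G# major is G#–B#–D#. Second inversion places the fifth in the bass: D#.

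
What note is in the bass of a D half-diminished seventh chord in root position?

D

D half-diminished seventh is D–F–Ab–C. Root position places the root in the bass: D.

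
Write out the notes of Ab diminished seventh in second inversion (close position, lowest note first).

Spelling Ab diminished seventh: Ab–Cb–Ebb–Gbb. In second inversion the fifth is bass, giving Ebb, Gbb, Ab, Cb from the bottom.

Ebb, Gbb, Ab, Cb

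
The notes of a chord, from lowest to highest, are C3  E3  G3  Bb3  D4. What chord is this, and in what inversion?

C dominant ninth, root position

The distinct note names are C, E, G, Bb, D. Stacked in thirds they read C–E–G–Bb–D, which is a dominant ninth chord on C.
The lowest note is C, the root of the chord, so this is root position.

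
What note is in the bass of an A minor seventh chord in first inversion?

The third of A minor seventh (A–C–E–G) is C; that is the bass in first inversion.

C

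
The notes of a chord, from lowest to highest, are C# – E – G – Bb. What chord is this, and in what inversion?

C# diminished seventh, root position

Reducing to letter names: C#, E, G, Bb. These stack in thirds as C#–E–G–Bb — a C# diminished seventh chord.
C# is the root of C# diminished seventh; root in the bass means root position (figured bass 7).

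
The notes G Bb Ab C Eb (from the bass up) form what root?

G, Bb, Ab, C, Eb are the tones of an Ab major ninth chord (Ab–C–Eb–G–Bb), making Ab the root.

Ab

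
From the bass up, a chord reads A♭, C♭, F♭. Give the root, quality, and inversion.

The distinct note names are Ab, Cb, Fb. Stacked in thirds they read Fb–Ab–Cb, which is a major triad on Fb.
Ab is the third of Fb major; third in the bass means first inversion (figured bass 6).

Fb major, first inversion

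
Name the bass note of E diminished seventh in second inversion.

E diminished seventh is E–G–Bb–Db. Second inversion places the fifth in the bass: Bb.

Bb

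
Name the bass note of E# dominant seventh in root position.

E#

The root of E# dominant seventh (E#–G##–B#–D#) is E#; that is the bass in root position.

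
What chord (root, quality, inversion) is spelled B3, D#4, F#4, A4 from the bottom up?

The distinct note names are B, D#, F#, A. Stacked in thirds they read B–D#–F#–A, which is a dominant seventh chord on B.
B is the root of B dominant seventh; root in the bass means root position (figured bass 7).

B dominant seventh, root position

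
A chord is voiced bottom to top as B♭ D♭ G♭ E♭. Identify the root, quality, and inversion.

Eb minor seventh, second inversion

The distinct note names are Bb, Db, Gb, Eb. Stacked in thirds they read Eb–Gb–Bb–Db, which is a minor seventh chord on Eb.
Bb is the fifth of Eb minor seventh; fifth in the bass means second inversion (figured bass 4/3).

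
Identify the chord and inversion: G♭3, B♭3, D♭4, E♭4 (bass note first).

The pitch classes Gb, Bb, Db, Eb arrange in thirds as Eb–Gb–Bb–Db: an Eb minor seventh chord.
With the third (Gb) in the bass, the chord is in first inversion (figured bass 6/5).

Eb minor seventh, first inversion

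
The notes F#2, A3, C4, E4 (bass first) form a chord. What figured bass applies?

7

The notes F#, A, C, E stack in thirds as F#–A–C–E — an F# half-diminished seventh chord. The bass F# is the root, so this is root position: figured 7.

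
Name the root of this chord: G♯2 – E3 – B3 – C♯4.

The distinct letter names are G#, E, B, C#. Arranged as a stack of thirds they read C#–E–G#–B, so C# is the root (a C# minor seventh chord).

C#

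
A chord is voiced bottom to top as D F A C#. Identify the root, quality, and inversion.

D minor-major seventh, root position

Reducing to letter names: D, F, A, C#. These stack in thirds as D–F–A–C# — a D minor-major seventh chord.
With the root (D) in the bass, the chord is in root position (figured bass 7).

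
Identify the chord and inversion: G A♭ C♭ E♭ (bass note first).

Ab minor-major seventh, third inversion

The pitch classes G, Ab, Cb, Eb arrange in thirds as Ab–Cb–Eb–G: an Ab minor-major seventh chord.
With the seventh (G) in the bass, the chord is in third inversion (figured bass 4/2).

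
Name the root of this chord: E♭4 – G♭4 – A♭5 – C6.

Ab

Reordering Eb, Gb, Ab, C into stacked thirds gives Ab–C–Eb–Gb; the bottom of that stack, Ab, is the root.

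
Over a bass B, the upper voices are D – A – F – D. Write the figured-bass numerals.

7

The notes B, D, A, F stack in thirds as B–D–F–A — a B half-diminished seventh chord. The bass B is the root, so this is root position: figured 7.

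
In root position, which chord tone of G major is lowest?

G

In root position the root is lowest. For G major (G–B–D) that is G.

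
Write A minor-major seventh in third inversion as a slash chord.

Third inversion of A minor-major seventh has the seventh (G#) in the bass. As a slash chord: Am(maj7)/G#.

Am(maj7)/G#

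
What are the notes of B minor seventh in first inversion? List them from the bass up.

The chord tones are B–D–F#–A. With the third (D) lowest for first inversion: D, F#, A, B.

D, F#, A, B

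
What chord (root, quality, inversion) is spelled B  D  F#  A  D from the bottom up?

B minor seventh, root position

The distinct note names are B, D, F#, A. Stacked in thirds they read B–D–F#–A, which is a minor seventh chord on B.
With the root (B) in the bass, the chord is in root position (figured bass 7).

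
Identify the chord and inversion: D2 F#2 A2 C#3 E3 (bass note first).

Reducing to letter names: D, F#, A, C#, E. These stack in thirds as D–F#–A–C#–E — a D major ninth chord.
With the root (D) in the bass, the chord is in root position.

D major ninth, root position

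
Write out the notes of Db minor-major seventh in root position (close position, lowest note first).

Db, Fb, Ab, C

Spelling Db minor-major seventh: Db–Fb–Ab–C. In root position the root is bass, giving Db, Fb, Ab, C from the bottom.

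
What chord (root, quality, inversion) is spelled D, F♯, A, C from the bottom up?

Reducing to letter names: D, F#, A, C. These stack in thirds as D–F#–A–C — a D dominant seventh chord.
D is the root of D dominant seventh; root in the bass means root position (figured bass 7).

D dominant seventh, root position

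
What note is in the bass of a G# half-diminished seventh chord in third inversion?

F#

G# half-diminished seventh is G#–B–D–F#. Third inversion places the seventh in the bass: F#.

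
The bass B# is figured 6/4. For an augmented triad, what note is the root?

E

The figures 6/4 mean the fifth of the chord is in the bass. If B# is the fifth of an augmented triad, the root is E (chord tones E–G#–B#).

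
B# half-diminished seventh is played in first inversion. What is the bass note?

D#

In first inversion the third is lowest. For B# half-diminished seventh (B#–D#–F#–A#) that is D#.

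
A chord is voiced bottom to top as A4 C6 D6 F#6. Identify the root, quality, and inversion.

Reducing to letter names: A, C, D, F#. These stack in thirds as D–F#–A–C — a D dominant seventh chord.
A is the fifth of D dominant seventh; fifth in the bass means second inversion (figured bass 4/3).

D dominant seventh, second inversion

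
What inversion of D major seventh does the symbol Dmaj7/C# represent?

third inversion

Dmaj7/C# means D major seventh with C# in the bass. C# is the seventh of D major seventh (D–F#–A–C#), so this is third inversion.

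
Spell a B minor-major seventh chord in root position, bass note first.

B, D, F#, A#

The chord tones are B–D–F#–A#. With the root (B) lowest for root position: B, D, F#, A#.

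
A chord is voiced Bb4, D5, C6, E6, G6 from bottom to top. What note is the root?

The distinct letter names are Bb, D, C, E, G. Arranged as a stack of thirds they read C–E–G–Bb–D, so C is the root (a C dominant ninth chord).

C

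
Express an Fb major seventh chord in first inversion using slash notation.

Fbmaj7/Ab

First inversion of Fb major seventh has the third (Ab) in the bass. As a slash chord: Fbmaj7/Ab.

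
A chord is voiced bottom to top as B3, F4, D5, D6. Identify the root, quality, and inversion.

Reducing to letter names: B, F, D. These stack in thirds as B–D–F — a B diminished triad.
B is the root of B diminished; root in the bass means root position (figured bass 5/3).

B diminished, root position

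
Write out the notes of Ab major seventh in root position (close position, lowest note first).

Ab, C, Eb, G

Spelling Ab major seventh: Ab–C–Eb–G. In root position the root is bass, giving Ab, C, Eb, G from the bottom.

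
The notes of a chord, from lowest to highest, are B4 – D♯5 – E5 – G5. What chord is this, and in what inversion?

E minor-major seventh, second inversion

Reducing to letter names: B, D#, E, G. These stack in thirds as E–G–B–D# — an E minor-major seventh chord.
With the fifth (B) in the bass, the chord is in second inversion (figured bass 4/3).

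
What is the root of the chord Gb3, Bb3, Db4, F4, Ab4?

Gb

Reordering Gb, Bb, Db, F, Ab into stacked thirds gives Gb–Bb–Db–F–Ab; the bottom of that stack, Gb, is the root.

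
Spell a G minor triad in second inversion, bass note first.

Spelling G minor: G–Bb–D. In second inversion the fifth is bass, giving D, G, Bb from the bottom.

D, G, Bb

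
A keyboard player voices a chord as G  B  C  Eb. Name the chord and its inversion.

The distinct note names are G, B, C, Eb. Stacked in thirds they read C–Eb–G–B, which is a minor-major seventh chord on C.
With the fifth (G) in the bass, the chord is in second inversion (figured bass 4/3).

C minor-major seventh, second inversion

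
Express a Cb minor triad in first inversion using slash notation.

First inversion of Cb minor has the third (Ebb) in the bass. As a slash chord: Cbm/Ebb.

Cbm/Ebb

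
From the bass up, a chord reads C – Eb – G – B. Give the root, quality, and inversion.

The pitch classes C, Eb, G, B arrange in thirds as C–Eb–G–B: a C minor-major seventh chord.
With the root (C) in the bass, the chord is in root position (figured bass 7).

C minor-major seventh, root position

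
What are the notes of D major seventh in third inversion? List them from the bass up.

C#, D, F#, A

Spelling D major seventh: D–F#–A–C#. In third inversion the seventh is bass, giving C#, D, F#, A from the bottom.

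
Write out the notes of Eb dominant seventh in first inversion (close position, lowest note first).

G, Bb, Db, Eb

Spelling Eb dominant seventh: Eb–G–Bb–Db. In first inversion the third is bass, giving G, Bb, Db, Eb from the bottom.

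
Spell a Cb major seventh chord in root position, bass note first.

Spelling Cb major seventh: Cb–Eb–Gb–Bb. In root position the root is bass, giving Cb, Eb, Gb, Bb from the bottom.

Cb, Eb, Gb, Bb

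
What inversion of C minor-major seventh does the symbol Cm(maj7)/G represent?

second inversion

Cm(maj7)/G means C minor-major seventh with G in the bass. G is the fifth of C minor-major seventh (C–Eb–G–B), so this is second inversion.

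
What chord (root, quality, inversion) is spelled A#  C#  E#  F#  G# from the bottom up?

F# major ninth, first inversion

Reducing to letter names: A#, C#, E#, F#, G#. These stack in thirds as F#–A#–C#–E#–G# — an F# major ninth chord.
A# is the third of F# major ninth; third in the bass means first inversion.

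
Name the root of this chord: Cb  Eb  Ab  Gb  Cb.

Ab

Cb, Eb, Ab, Gb are the tones of an Ab minor seventh chord (Ab–Cb–Eb–Gb), making Ab the root.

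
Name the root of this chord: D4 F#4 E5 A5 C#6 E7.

D

Reordering D, F#, E, A, C# into stacked thirds gives D–F#–A–C#–E; the bottom of that stack, D, is the root.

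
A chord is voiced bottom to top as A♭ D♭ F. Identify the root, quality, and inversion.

Db major, second inversion

Reducing to letter names: Ab, Db, F. These stack in thirds as Db–F–Ab — a Db major triad.
Ab is the fifth of Db major; fifth in the bass means second inversion (figured bass 6/4).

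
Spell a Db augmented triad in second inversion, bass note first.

Spelling Db augmented: Db–F–A. In second inversion the fifth is bass, giving A, Db, F from the bottom.

A, Db, F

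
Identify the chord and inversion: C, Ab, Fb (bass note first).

Fb augmented, second inversion

Reducing to letter names: C, Ab, Fb. These stack in thirds as Fb–Ab–C — an Fb augmented triad.
The lowest note is C, the fifth of the chord, so this is second inversion (figured bass 6/4).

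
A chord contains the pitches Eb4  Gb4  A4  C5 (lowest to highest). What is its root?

A

Reordering Eb, Gb, A, C into stacked thirds gives A–C–Eb–Gb; the bottom of that stack, A, is the root.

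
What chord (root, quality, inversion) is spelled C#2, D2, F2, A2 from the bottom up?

D minor-major seventh, third inversion

Reducing to letter names: C#, D, F, A. These stack in thirds as D–F–A–C# — a D minor-major seventh chord.
With the seventh (C#) in the bass, the chord is in third inversion (figured bass 4/2).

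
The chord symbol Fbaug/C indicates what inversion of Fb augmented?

Fbaug/C means Fb augmented with C in the bass. C is the fifth of Fb augmented (Fb–Ab–C), so this is second inversion.

second inversion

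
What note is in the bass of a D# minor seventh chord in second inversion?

A#

D# minor seventh is D#–F#–A#–C#. Second inversion places the fifth in the bass: A#.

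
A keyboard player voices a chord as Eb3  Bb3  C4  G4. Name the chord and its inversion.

Reducing to letter names: Eb, Bb, C, G. These stack in thirds as C–Eb–G–Bb — a C minor seventh chord.
With the third (Eb) in the bass, the chord is in first inversion (figured bass 6/5).

C minor seventh, first inversion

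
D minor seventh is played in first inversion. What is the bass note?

F

The third of D minor seventh (D–F–A–C) is F; that is the bass in first inversion.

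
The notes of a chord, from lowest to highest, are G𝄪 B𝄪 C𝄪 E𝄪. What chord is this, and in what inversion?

The pitch classes G##, B##, C##, E## arrange in thirds as C##–E##–G##–B##: a C## major seventh chord.
The lowest note is G##, the fifth of the chord, so this is second inversion (figured bass 4/3).

C## major seventh, second inversion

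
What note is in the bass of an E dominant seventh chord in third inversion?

D

The seventh of E dominant seventh (E–G#–B–D) is D; that is the bass in third inversion.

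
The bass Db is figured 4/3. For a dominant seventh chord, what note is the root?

Gb

The figures 4/3 mean the fifth of the chord is in the bass. If Db is the fifth of a dominant seventh chord, the root is Gb (chord tones Gb–Bb–Db–Fb).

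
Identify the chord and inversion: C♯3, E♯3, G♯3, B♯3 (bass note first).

C# major seventh, root position

Reducing to letter names: C#, E#, G#, B#. These stack in thirds as C#–E#–G#–B# — a C# major seventh chord.
The lowest note is C#, the root of the chord, so this is root position (figured bass 7).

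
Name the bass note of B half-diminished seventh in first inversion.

B half-diminished seventh is B–D–F–A. First inversion places the third in the bass: D.

D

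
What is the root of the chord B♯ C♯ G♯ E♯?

Reordering B#, C#, G#, E# into stacked thirds gives C#–E#–G#–B#; the bottom of that stack, C#, is the root.

C#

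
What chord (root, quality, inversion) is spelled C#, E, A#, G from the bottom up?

Reducing to letter names: C#, E, A#, G. These stack in thirds as A#–C#–E–G — an A# diminished seventh chord.
With the third (C#) in the bass, the chord is in first inversion (figured bass 6/5).

A# diminished seventh, first inversion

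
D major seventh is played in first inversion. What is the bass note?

D major seventh is D–F#–A–C#. First inversion places the third in the bass: F#.

F#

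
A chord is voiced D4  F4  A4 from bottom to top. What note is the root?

The distinct letter names are D, F, A. Arranged as a stack of thirds they read D–F–A, so D is the root (a D minor triad).

D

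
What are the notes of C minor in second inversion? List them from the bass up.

C minor is C–Eb–G. Second inversion puts the fifth (G) in the bass, with the remaining tones above: G, C, Eb.

G, C, Eb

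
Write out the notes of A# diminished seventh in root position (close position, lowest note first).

A#, C#, E, G

Spelling A# diminished seventh: A#–C#–E–G. In root position the root is bass, giving A#, C#, E, G from the bottom.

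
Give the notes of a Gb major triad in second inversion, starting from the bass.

The chord tones are Gb–Bb–Db. With the fifth (Db) lowest for second inversion: Db, Gb, Bb.

Db, Gb, Bb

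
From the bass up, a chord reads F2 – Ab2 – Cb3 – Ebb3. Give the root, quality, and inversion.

The pitch classes F, Ab, Cb, Ebb arrange in thirds as F–Ab–Cb–Ebb: an F diminished seventh chord.
With the root (F) in the bass, the chord is in root position (figured bass 7).

F diminished seventh, root position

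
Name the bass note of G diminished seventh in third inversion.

The seventh of G diminished seventh (G–Bb–Db–Fb) is Fb; that is the bass in third inversion.

Fb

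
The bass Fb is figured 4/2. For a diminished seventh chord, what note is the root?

The figures 4/2 mean the seventh of the chord is in the bass. If Fb is the seventh of a diminished seventh chord, the root is G (chord tones G–Bb–Db–Fb).

G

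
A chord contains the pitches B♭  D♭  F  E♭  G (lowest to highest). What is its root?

The distinct letter names are Bb, Db, F, Eb, G. Arranged as a stack of thirds they read Eb–G–Bb–Db–F, so Eb is the root (an Eb dominant ninth chord).

Eb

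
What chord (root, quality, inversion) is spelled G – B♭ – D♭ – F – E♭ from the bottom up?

The pitch classes G, Bb, Db, F, Eb arrange in thirds as Eb–G–Bb–Db–F: an Eb dominant ninth chord.
With the third (G) in the bass, the chord is in first inversion.

Eb dominant ninth, first inversion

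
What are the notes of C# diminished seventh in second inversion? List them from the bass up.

G, Bb, C#, E

C# diminished seventh is C#–E–G–Bb. Second inversion puts the fifth (G) in the bass, with the remaining tones above: G, Bb, C#, E.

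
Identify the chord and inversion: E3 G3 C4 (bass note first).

Reducing to letter names: E, G, C. These stack in thirds as C–E–G — a C major triad.
E is the third of C major; third in the bass means first inversion (figured bass 6).

C major, first inversion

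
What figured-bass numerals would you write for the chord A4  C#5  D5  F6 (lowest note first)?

The notes A, C#, D, F stack in thirds as D–F–A–C# — a D minor-major seventh chord. The bass A is the fifth, so this is second inversion: figured 4/3.

4/3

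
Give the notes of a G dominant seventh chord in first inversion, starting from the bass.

G dominant seventh is G–B–D–F. First inversion puts the third (B) in the bass, with the remaining tones above: B, D, F, G.

B, D, F, G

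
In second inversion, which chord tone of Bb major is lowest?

Bb major is Bb–D–F. Second inversion places the fifth in the bass: F.

F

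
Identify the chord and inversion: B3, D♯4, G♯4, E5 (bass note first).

E major seventh, second inversion

The pitch classes B, D#, G#, E arrange in thirds as E–G#–B–D#: an E major seventh chord.
B is the fifth of E major seventh; fifth in the bass means second inversion (figured bass 4/3).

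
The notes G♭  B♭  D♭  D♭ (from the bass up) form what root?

Reordering Gb, Bb, Db into stacked thirds gives Gb–Bb–Db; the bottom of that stack, Gb, is the root.

Gb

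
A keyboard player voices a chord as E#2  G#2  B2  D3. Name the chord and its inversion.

The pitch classes E#, G#, B, D arrange in thirds as E#–G#–B–D: an E# diminished seventh chord.
E# is the root of E# diminished seventh; root in the bass means root position (figured bass 7).

E# diminished seventh, root position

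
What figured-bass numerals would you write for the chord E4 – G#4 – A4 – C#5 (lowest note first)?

The notes E, G#, A, C# stack in thirds as A–C#–E–G# — an A major seventh chord. The bass E is the fifth, so this is second inversion: figured 4/3.

4/3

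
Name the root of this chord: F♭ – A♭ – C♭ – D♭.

The distinct letter names are Fb, Ab, Cb, Db. Arranged as a stack of thirds they read Db–Fb–Ab–Cb, so Db is the root (a Db minor seventh chord).

Db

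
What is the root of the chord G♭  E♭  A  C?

A

The distinct letter names are Gb, Eb, A, C. Arranged as a stack of thirds they read A–C–Eb–Gb, so A is the root (an A diminished seventh chord).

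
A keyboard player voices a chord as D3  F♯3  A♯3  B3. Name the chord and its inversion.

B minor-major seventh, first inversion

The distinct note names are D, F#, A#, B. Stacked in thirds they read B–D–F#–A#, which is a minor-major seventh chord on B.
With the third (D) in the bass, the chord is in first inversion (figured bass 6/5).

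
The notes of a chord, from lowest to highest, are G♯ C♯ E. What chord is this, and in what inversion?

The distinct note names are G#, C#, E. Stacked in thirds they read C#–E–G#, which is a minor triad on C#.
With the fifth (G#) in the bass, the chord is in second inversion (figured bass 6/4).

C# minor, second inversion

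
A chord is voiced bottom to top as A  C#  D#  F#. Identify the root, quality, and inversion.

D# half-diminished seventh, second inversion

The pitch classes A, C#, D#, F# arrange in thirds as D#–F#–A–C#: a D# half-diminished seventh chord.
The lowest note is A, the fifth of the chord, so this is second inversion (figured bass 4/3).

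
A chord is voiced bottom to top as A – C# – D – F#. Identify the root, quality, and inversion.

Reducing to letter names: A, C#, D, F#. These stack in thirds as D–F#–A–C# — a D major seventh chord.
A is the fifth of D major seventh; fifth in the bass means second inversion (figured bass 4/3).

D major seventh, second inversion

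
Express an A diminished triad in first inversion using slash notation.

First inversion of A diminished has the third (C) in the bass. As a slash chord: Adim/C.

Adim/C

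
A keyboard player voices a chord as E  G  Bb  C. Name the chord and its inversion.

C dominant seventh, first inversion

The distinct note names are E, G, Bb, C. Stacked in thirds they read C–E–G–Bb, which is a dominant seventh chord on C.
The lowest note is E, the third of the chord, so this is first inversion (figured bass 6/5).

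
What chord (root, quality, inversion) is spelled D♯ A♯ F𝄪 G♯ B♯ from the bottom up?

The pitch classes D#, A#, F##, G#, B# arrange in thirds as G#–B#–D#–F##–A#: a G# major ninth chord.
With the fifth (D#) in the bass, the chord is in second inversion.

G# major ninth, second inversion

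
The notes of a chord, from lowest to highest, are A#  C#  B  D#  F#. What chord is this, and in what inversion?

Reducing to letter names: A#, C#, B, D#, F#. These stack in thirds as B–D#–F#–A#–C# — a B major ninth chord.
The lowest note is A#, the seventh of the chord, so this is third inversion.

B major ninth, third inversion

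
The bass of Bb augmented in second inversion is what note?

F#

In second inversion the fifth is lowest. For Bb augmented (Bb–D–F#) that is F#.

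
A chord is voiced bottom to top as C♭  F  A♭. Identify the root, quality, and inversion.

The distinct note names are Cb, F, Ab. Stacked in thirds they read F–Ab–Cb, which is a diminished triad on F.
The lowest note is Cb, the fifth of the chord, so this is second inversion (figured bass 6/4).

F diminished, second inversion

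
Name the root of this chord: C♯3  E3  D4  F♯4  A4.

Reordering C#, E, D, F#, A into stacked thirds gives D–F#–A–C#–E; the bottom of that stack, D, is the root.

D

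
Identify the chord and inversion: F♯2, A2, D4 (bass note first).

D major, first inversion

The pitch classes F#, A, D arrange in thirds as D–F#–A: a D major triad.
With the third (F#) in the bass, the chord is in first inversion (figured bass 6).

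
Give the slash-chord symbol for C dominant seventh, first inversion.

First inversion of C dominant seventh has the third (E) in the bass. As a slash chord: C7/E.

C7/E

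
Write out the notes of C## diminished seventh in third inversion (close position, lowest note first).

B, C##, E#, G#

The chord tones are C##–E#–G#–B. With the seventh (B) lowest for third inversion: B, C##, E#, G#.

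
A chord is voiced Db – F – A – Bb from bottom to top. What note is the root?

Reordering Db, F, A, Bb into stacked thirds gives Bb–Db–F–A; the bottom of that stack, Bb, is the root.

Bb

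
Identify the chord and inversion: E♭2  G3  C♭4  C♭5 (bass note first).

The pitch classes Eb, G, Cb arrange in thirds as Cb–Eb–G: a Cb augmented triad.
Eb is the third of Cb augmented; third in the bass means first inversion (figured bass 6).

Cb augmented, first inversion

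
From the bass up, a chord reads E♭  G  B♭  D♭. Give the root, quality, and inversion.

The pitch classes Eb, G, Bb, Db arrange in thirds as Eb–G–Bb–Db: an Eb dominant seventh chord.
The lowest note is Eb, the root of the chord, so this is root position (figured bass 7).

Eb dominant seventh, root position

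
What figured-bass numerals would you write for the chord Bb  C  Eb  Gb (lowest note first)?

4/2

The notes Bb, C, Eb, Gb stack in thirds as C–Eb–Gb–Bb — a C half-diminished seventh chord. The bass Bb is the seventh, so this is third inversion: figured 4/2.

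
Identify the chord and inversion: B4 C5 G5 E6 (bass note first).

C major seventh, third inversion

The pitch classes B, C, G, E arrange in thirds as C–E–G–B: a C major seventh chord.
With the seventh (B) in the bass, the chord is in third inversion (figured bass 4/2).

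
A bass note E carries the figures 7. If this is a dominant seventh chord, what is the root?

E

The figures 7 mean the root of the chord is in the bass. If E is the root of a dominant seventh chord, the root is E (chord tones E–G#–B–D).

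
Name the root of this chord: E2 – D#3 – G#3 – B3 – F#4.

Reordering E, D#, G#, B, F# into stacked thirds gives E–G#–B–D#–F#; the bottom of that stack, E, is the root.

E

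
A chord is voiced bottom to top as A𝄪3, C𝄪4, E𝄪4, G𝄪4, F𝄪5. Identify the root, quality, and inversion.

F## major ninth, first inversion

Reducing to letter names: A##, C##, E##, G##, F##. These stack in thirds as F##–A##–C##–E##–G## — an F## major ninth chord.
The lowest note is A##, the third of the chord, so this is first inversion.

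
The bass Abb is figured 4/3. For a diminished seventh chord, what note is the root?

Db

The figures 4/3 mean the fifth of the chord is in the bass. If Abb is the fifth of a diminished seventh chord, the root is Db (chord tones Db–Fb–Abb–Cbb).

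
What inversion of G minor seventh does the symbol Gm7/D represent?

second inversion

Gm7/D means G minor seventh with D in the bass. D is the fifth of G minor seventh (G–Bb–D–F), so this is second inversion.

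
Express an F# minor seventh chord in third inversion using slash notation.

F#m7/E

Third inversion of F# minor seventh has the seventh (E) in the bass. As a slash chord: F#m7/E.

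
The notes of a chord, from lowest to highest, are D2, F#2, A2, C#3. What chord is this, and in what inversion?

D major seventh, root position

The distinct note names are D, F#, A, C#. Stacked in thirds they read D–F#–A–C#, which is a major seventh chord on D.
D is the root of D major seventh; root in the bass means root position (figured bass 7).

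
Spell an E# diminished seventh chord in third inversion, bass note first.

E# diminished seventh is E#–G#–B–D. Third inversion puts the seventh (D) in the bass, with the remaining tones above: D, E#, G#, B.

D, E#, G#, B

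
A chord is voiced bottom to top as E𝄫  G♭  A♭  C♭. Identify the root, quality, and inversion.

Ab half-diminished seventh, second inversion

Reducing to letter names: Ebb, Gb, Ab, Cb. These stack in thirds as Ab–Cb–Ebb–Gb — an Ab half-diminished seventh chord.
The lowest note is Ebb, the fifth of the chord, so this is second inversion (figured bass 4/3).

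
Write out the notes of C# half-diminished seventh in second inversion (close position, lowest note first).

Spelling C# half-diminished seventh: C#–E–G–B. In second inversion the fifth is bass, giving G, B, C#, E from the bottom.

G, B, C#, E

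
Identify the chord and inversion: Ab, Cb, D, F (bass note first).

Reducing to letter names: Ab, Cb, D, F. These stack in thirds as D–F–Ab–Cb — a D diminished seventh chord.
Ab is the fifth of D diminished seventh; fifth in the bass means second inversion (figured bass 4/3).

D diminished seventh, second inversion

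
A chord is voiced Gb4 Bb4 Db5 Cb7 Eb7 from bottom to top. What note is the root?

Cb

Reordering Gb, Bb, Db, Cb, Eb into stacked thirds gives Cb–Eb–Gb–Bb–Db; the bottom of that stack, Cb, is the root.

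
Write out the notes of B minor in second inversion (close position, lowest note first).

Spelling B minor: B–D–F#. In second inversion the fifth is bass, giving F#, B, D from the bottom.

F#, B, D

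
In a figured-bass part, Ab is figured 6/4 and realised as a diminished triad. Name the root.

The figures 6/4 mean the fifth of the chord is in the bass. If Ab is the fifth of a diminished triad, the root is D (chord tones D–F–Ab).

D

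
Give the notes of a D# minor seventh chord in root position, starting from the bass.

The chord tones are D#–F#–A#–C#. With the root (D#) lowest for root position: D#, F#, A#, C#.

D#, F#, A#, C#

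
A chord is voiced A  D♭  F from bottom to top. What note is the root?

The distinct letter names are A, Db, F. Arranged as a stack of thirds they read Db–F–A, so Db is the root (a Db augmented triad).

Db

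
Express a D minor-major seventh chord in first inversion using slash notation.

Dm(maj7)/F

First inversion of D minor-major seventh has the third (F) in the bass. As a slash chord: Dm(maj7)/F.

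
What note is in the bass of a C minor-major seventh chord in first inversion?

In first inversion the third is lowest. For C minor-major seventh (C–Eb–G–B) that is Eb.

Eb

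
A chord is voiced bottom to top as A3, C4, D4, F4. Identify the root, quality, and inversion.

Reducing to letter names: A, C, D, F. These stack in thirds as D–F–A–C — a D minor seventh chord.
The lowest note is A, the fifth of the chord, so this is second inversion (figured bass 4/3).

D minor seventh, second inversion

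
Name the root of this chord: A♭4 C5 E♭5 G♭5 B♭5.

Ab, C, Eb, Gb, Bb are the tones of an Ab dominant ninth chord (Ab–C–Eb–Gb–Bb), making Ab the root.

Ab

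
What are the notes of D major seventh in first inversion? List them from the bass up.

F#, A, C#, D

The chord tones are D–F#–A–C#. With the third (F#) lowest for first inversion: F#, A, C#, D.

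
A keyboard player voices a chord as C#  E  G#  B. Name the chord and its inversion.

C# minor seventh, root position

Reducing to letter names: C#, E, G#, B. These stack in thirds as C#–E–G#–B — a C# minor seventh chord.
The lowest note is C#, the root of the chord, so this is root position (figured bass 7).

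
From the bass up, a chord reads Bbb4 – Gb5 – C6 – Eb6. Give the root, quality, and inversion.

C diminished seventh, third inversion

The distinct note names are Bbb, Gb, C, Eb. Stacked in thirds they read C–Eb–Gb–Bbb, which is a diminished seventh chord on C.
Bbb is the seventh of C diminished seventh; seventh in the bass means third inversion (figured bass 4/2).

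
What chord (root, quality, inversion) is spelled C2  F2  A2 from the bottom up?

F major, second inversion

The pitch classes C, F, A arrange in thirds as F–A–C: an F major triad.
The lowest note is C, the fifth of the chord, so this is second inversion (figured bass 6/4).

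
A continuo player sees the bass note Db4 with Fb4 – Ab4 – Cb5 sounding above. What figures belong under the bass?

The notes Db, Fb, Ab, Cb stack in thirds as Db–Fb–Ab–Cb — a Db minor seventh chord. The bass Db is the root, so this is root position: figured 7.

7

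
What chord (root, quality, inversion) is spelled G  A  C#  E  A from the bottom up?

Reducing to letter names: G, A, C#, E. These stack in thirds as A–C#–E–G — an A dominant seventh chord.
G is the seventh of A dominant seventh; seventh in the bass means third inversion (figured bass 4/2).

A dominant seventh, third inversion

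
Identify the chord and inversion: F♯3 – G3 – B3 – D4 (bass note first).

The pitch classes F#, G, B, D arrange in thirds as G–B–D–F#: a G major seventh chord.
F# is the seventh of G major seventh; seventh in the bass means third inversion (figured bass 4/2).

G major seventh, third inversion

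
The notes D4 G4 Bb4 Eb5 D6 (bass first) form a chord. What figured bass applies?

4/2

The notes D, G, Bb, Eb stack in thirds as Eb–G–Bb–D — an Eb major seventh chord. The bass D is the seventh, so this is third inversion: figured 4/2.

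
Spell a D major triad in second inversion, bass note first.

A, D, F#

D major is D–F#–A. Second inversion puts the fifth (A) in the bass, with the remaining tones above: A, D, F#.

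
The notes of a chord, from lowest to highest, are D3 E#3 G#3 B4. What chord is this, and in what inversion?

The pitch classes D, E#, G#, B arrange in thirds as E#–G#–B–D: an E# diminished seventh chord.
The lowest note is D, the seventh of the chord, so this is third inversion (figured bass 4/2).

E# diminished seventh, third inversion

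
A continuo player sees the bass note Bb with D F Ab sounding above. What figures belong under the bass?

7

The notes Bb, D, F, Ab stack in thirds as Bb–D–F–Ab — a Bb dominant seventh chord. The bass Bb is the root, so this is root position: figured 7.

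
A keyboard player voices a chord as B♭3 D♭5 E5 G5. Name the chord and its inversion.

The pitch classes Bb, Db, E, G arrange in thirds as E–G–Bb–Db: an E diminished seventh chord.
The lowest note is Bb, the fifth of the chord, so this is second inversion (figured bass 4/3).

E diminished seventh, second inversion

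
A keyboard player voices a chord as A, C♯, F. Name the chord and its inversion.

The distinct note names are A, C#, F. Stacked in thirds they read F–A–C#, which is an augmented triad on F.
A is the third of F augmented; third in the bass means first inversion (figured bass 6).

F augmented, first inversion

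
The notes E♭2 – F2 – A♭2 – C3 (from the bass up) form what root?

The distinct letter names are Eb, F, Ab, C. Arranged as a stack of thirds they read F–Ab–C–Eb, so F is the root (an F minor seventh chord).

F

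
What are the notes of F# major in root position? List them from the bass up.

F#, A#, C#

The chord tones are F#–A#–C#. With the root (F#) lowest for root position: F#, A#, C#.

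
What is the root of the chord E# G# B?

E#

The distinct letter names are E#, G#, B. Arranged as a stack of thirds they read E#–G#–B, so E# is the root (an E# diminished triad).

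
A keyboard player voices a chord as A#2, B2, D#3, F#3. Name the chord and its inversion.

B major seventh, third inversion

The pitch classes A#, B, D#, F# arrange in thirds as B–D#–F#–A#: a B major seventh chord.
With the seventh (A#) in the bass, the chord is in third inversion (figured bass 4/2).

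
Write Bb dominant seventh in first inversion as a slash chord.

First inversion of Bb dominant seventh has the third (D) in the bass. As a slash chord: Bb7/D.

Bb7/D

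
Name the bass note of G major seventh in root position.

In root position the root is lowest. For G major seventh (G–B–D–F#) that is G.

G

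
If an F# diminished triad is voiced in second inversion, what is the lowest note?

F# diminished is F#–A–C. Second inversion places the fifth in the bass: C.

C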